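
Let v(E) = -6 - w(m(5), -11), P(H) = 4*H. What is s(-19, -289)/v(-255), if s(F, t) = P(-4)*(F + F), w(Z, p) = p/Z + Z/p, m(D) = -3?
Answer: -2508/41 ≈ -61.171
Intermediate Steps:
w(Z, p) = Z/p + p/Z
s(F, t) = -32*F (s(F, t) = (4*(-4))*(F + F) = -32*F)
v(E) = -328/33 (v(E) = -6 - (-3/(-11) - 11/(-3)) = -6 - (-3*(-1/11) - 11*(-1/3)) = -6 - (3/11 + 11/3) = -6 - 1*130/33 = -6 - 130/33 = -328/33)
s(-19, -289)/v(-255) = (-32*(-19))/(-328/33) = 608*(-33/328) = -2508/41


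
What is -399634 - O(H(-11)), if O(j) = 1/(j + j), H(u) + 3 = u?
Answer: -11189751/28 ≈ -3.9963e+5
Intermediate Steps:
H(u) = -3 + u
O(j) = 1/(2*j)
-399634 - O(H(-11)) = -399634 - 1/(2*(-3 - 11)) = -399634 - 1/(2*(-14)) = -399634 - (-1)/(2*14) = -399634 - 1*(-1/28) = -399634 + 1/28 = -11189751/28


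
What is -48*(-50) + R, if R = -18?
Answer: 2382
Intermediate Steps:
-48*(-50) + R = -48*(-50) - 18 = 2400 - 18 = 2382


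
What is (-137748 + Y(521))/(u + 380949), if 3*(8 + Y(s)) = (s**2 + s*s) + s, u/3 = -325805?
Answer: -130135/1789398 ≈ -0.072726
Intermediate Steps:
u = -977415 (u = 3*(-325805) = -977415)
Y(s) = -8 + s/3 + 2*s**2/3 (Y(s) = -8 + ((s**2 + s*s) + s)/3 = -8 + ((s**2 + s**2) + s)/3 = -8 + (2*s**2 + s)/3 = -8 + (s + 2*s**2)/3 = -8 + (s/3 + 2*s**2/3) = -8 + s/3 + 2*s**2/3)
(-137748 + Y(521))/(u + 380949) = (-137748 + (-8 + (1/3)*521 + (2/3)*521**2))/(-977415 + 380949) = (-137748 + (-8 + 521/3 + (2/3)*271441))/(-596466) = (-137748 + (-8 + 521/3 + 542882/3))*(-1/596466) = (-137748 + 543379/3)*(-1/596466) = (130135/3)*(-1/596466) = -130135/1789398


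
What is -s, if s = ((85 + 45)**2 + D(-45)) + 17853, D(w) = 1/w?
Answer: -1563884/45 ≈ -34753.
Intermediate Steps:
s = 1563884/45 (s = ((85 + 45)**2 + 1/(-45)) + 17853 = (130**2 - 1/45) + 17853 = (16900 - 1/45) + 17853 = 760499/45 + 17853 = 1563884/45 ≈ 34753.)
-s = -1*1563884/45 = -1563884/45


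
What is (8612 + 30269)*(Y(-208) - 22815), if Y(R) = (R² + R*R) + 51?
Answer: 2479208084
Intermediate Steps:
Y(R) = 51 + 2*R² (Y(R) = (R² + R²) + 51 = 2*R² + 51 = 51 + 2*R²)
(8612 + 30269)*(Y(-208) - 22815) = (8612 + 30269)*((51 + 2*(-208)²) - 22815) = 38881*((51 + 2*43264) - 22815) = 38881*((51 + 86528) - 22815) = 38881*(86579 - 22815) = 38881*63764 = 2479208084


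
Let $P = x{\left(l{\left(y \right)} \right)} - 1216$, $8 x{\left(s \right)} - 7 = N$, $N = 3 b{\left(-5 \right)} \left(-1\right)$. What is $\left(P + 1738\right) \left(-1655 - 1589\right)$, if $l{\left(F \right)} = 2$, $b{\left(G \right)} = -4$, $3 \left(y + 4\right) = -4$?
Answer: $- \frac{3402145}{2} \approx -1.7011 \cdot 10^{6}$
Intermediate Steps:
$y = - \frac{16}{3}$ ($y = -4 + \frac{1}{3} \left(-4\right) = -4 - \frac{4}{3} = - \frac{16}{3} \approx -5.3333$)
$N = 12$ ($N = 3 \left(-4\right) \left(-1\right) = \left(-12\right) \left(-1\right) = 12$)
$x{\left(s \right)} = \frac{19}{8}$ ($x{\left(s \right)} = \frac{7}{8} + \frac{1}{8} \cdot 12 = \frac{7}{8} + \frac{3}{2} = \frac{19}{8}$)
$P = - \frac{9709}{8}$ ($P = \frac{19}{8} - 1216 = - \frac{9709}{8} \approx -1213.6$)
$\left(P + 1738\right) \left(-1655 - 1589\right) = \left(- \frac{9709}{8} + 1738\right) \left(-1655 - 1589\right) = \frac{4195}{8} \left(-3244\right) = - \frac{3402145}{2}$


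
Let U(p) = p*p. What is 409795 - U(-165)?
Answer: 382570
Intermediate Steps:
U(p) = p²
409795 - U(-165) = 409795 - 1*(-165)² = 409795 - 1*27225 = 409795 - 27225 = 382570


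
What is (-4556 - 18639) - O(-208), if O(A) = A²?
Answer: -66459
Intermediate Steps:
(-4556 - 18639) - O(-208) = (-4556 - 18639) - 1*(-208)² = -23195 - 1*43264 = -23195 - 43264 = -66459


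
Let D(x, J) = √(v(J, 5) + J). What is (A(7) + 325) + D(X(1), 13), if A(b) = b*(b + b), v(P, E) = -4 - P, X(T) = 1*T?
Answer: 423 + 2*I ≈ 423.0 + 2.0*I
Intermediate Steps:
X(T) = T
A(b) = 2*b² (A(b) = b*(2*b) = 2*b²)
D(x, J) = 2*I (D(x, J) = √((-4 - J) + J) = √(-4) = 2*I)
(A(7) + 325) + D(X(1), 13) = (2*7² + 325) + 2*I = (2*49 + 325) + 2*I = (98 + 325) + 2*I = 423 + 2*I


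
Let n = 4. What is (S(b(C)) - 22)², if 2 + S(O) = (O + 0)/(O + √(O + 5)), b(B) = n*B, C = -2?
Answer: 128*(69*√3 + 251*I)/(16*√3 + 61*I) ≈ 531.02 - 9.5319*I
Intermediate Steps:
b(B) = 4*B
S(O) = -2 + O/(O + √(5 + O)) (S(O) = -2 + (O + 0)/(O + √(O + 5)) = -2 + O/(O + √(5 + O)))
(S(b(C)) - 22)² = ((-4*(-2) - 2*√(5 + 4*(-2)))/(4*(-2) + √(5 + 4*(-2))) - 22)² = ((-1*(-8) - 2*√(5 - 8))/(-8 + √(5 - 8)) - 22)² = ((8 - 2*I*√3)/(-8 + √(-3)) - 22)² = ((8 - 2*I*√3)/(-8 + I*√3) - 22)² = (-22 + (8 - 2*I*√3)/(-8 + I*√3))²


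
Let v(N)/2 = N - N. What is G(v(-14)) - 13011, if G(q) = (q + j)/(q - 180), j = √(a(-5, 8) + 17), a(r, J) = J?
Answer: -468397/36 ≈ -13011.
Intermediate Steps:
v(N) = 0 (v(N) = 2*(N - N) = 2*0 = 0)
j = 5 (j = √(8 + 17) = √25 = 5)
G(q) = (5 + q)/(-180 + q) (G(q) = (q + 5)/(q - 180) = (5 + q)/(-180 + q))
G(v(-14)) - 13011 = (5 + 0)/(-180 + 0) - 13011 = 5/(-180) - 13011 = -1/180*5 - 13011 = -1/36 - 13011 = -468397/36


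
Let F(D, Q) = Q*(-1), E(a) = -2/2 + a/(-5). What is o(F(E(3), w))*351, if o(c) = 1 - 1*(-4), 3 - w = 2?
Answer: 1755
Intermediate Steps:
w = 1 (w = 3 - 1*2 = 3 - 2 = 1)
E(a) = -1 - a/5 (E(a) = -2*½ + a*(-⅕) = -1 - a/5)
F(D, Q) = -Q
o(c) = 5 (o(c) = 1 + 4 = 5)
o(F(E(3), w))*351 = 5*351 = 1755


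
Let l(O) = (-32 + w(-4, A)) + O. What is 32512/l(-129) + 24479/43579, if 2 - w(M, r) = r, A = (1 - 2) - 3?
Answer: -1413046203/6754745 ≈ -209.19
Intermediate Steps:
A = -4 (A = -1 - 3 = -4)
w(M, r) = 2 - r
l(O) = -26 + O (l(O) = (-32 + (2 - 1*(-4))) + O = (-32 + (2 + 4)) + O = (-32 + 6) + O = -26 + O)
32512/l(-129) + 24479/43579 = 32512/(-26 - 129) + 24479/43579 = 32512/(-155) + 24479*(1/43579) = 32512*(-1/155) + 24479/43579 = -32512/155 + 24479/43579 = -1413046203/6754745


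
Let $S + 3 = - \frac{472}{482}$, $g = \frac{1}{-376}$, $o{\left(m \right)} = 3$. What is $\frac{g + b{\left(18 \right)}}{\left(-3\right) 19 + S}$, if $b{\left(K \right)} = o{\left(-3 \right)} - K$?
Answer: $\frac{1359481}{5525696} \approx 0.24603$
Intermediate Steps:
$g = - \frac{1}{376} \approx -0.0026596$
$b{\left(K \right)} = 3 - K$
$S = - \frac{959}{241}$ ($S = -3 - \frac{472}{482} = -3 - \frac{236}{241} = - \frac{959}{241} \approx -3.9793$)
$\frac{g + b{\left(18 \right)}}{\left(-3\right) 19 + S} = \frac{- \frac{1}{376} + \left(3 - 18\right)}{\left(-3\right) 19 - \frac{959}{241}} = \frac{- \frac{1}{376} + \left(3 - 18\right)}{-57 - \frac{959}{241}} = \frac{- \frac{1}{376} - 15}{- \frac{14696}{241}} = \left(- \frac{5641}{376}\right) \left(- \frac{241}{14696}\right) = \frac{1359481}{5525696}$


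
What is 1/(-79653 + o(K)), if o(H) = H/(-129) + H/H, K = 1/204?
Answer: -26316/2096122033 ≈ -1.2555e-5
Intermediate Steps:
K = 1/204 ≈ 0.0049020
o(H) = 1 - H/129 (o(H) = H*(-1/129) + 1 = -H/129 + 1 = 1 - H/129)
1/(-79653 + o(K)) = 1/(-79653 + (1 - 1/129*1/204)) = 1/(-79653 + (1 - 1/26316)) = 1/(-79653 + 26315/26316) = 1/(-2096122033/26316) = -26316/2096122033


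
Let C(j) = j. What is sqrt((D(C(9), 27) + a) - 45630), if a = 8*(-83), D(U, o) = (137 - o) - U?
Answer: I*sqrt(46193) ≈ 214.93*I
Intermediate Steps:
D(U, o) = 137 - U - o
a = -664
sqrt((D(C(9), 27) + a) - 45630) = sqrt(((137 - 1*9 - 1*27) - 664) - 45630) = sqrt(((137 - 9 - 27) - 664) - 45630) = sqrt((101 - 664) - 45630) = sqrt(-563 - 45630) = sqrt(-46193) = I*sqrt(46193)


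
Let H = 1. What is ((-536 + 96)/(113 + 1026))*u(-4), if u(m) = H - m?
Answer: -2200/1139 ≈ -1.9315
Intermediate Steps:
u(m) = 1 - m
((-536 + 96)/(113 + 1026))*u(-4) = ((-536 + 96)/(113 + 1026))*(1 - 1*(-4)) = (-440/1139)*(1 + 4) = -440*1/1139*5 = -440/1139*5 = -2200/1139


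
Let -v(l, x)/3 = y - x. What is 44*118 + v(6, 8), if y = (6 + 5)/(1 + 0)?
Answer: 5183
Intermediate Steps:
y = 11 (y = 11/1 = 11*1 = 11)
v(l, x) = -33 + 3*x (v(l, x) = -3*(11 - x) = -33 + 3*x)
44*118 + v(6, 8) = 44*118 + (-33 + 3*8) = 5192 + (-33 + 24) = 5192 - 9 = 5183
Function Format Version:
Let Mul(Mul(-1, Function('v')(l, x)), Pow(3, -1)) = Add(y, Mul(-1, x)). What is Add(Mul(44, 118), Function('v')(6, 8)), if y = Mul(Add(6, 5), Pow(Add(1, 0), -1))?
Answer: 5183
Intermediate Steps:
y = 11 (y = Mul(11, Pow(1, -1)) = Mul(11, 1) = 11)
Function('v')(l, x) = Add(-33, Mul(3, x)) (Function('v')(l, x) = Mul(-3, Add(11, Mul(-1, x))) = Add(-33, Mul(3, x)))
Add(Mul(44, 118), Function('v')(6, 8)) = Add(Mul(44, 118), Add(-33, Mul(3, 8))) = Add(5192, Add(-33, 24)) = Add(5192, -9) = 5183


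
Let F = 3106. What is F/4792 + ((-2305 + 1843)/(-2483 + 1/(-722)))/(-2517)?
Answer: 2335597714561/3603818695388 ≈ 0.64809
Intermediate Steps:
F/4792 + ((-2305 + 1843)/(-2483 + 1/(-722)))/(-2517) = 3106/4792 + ((-2305 + 1843)/(-2483 + 1/(-722)))/(-2517) = 3106*(1/4792) - 462/(-2483 - 1/722)*(-1/2517) = 1553/2396 - 462/(-1792727/722)*(-1/2517) = 1553/2396 - 462*(-722/1792727)*(-1/2517) = 1553/2396 + (333564/1792727)*(-1/2517) = 1553/2396 - 111188/1504097953 = 2335597714561/3603818695388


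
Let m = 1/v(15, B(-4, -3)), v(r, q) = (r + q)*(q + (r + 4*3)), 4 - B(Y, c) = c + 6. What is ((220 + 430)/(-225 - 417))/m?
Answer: -145600/321 ≈ -453.58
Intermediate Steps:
B(Y, c) = -2 - c (B(Y, c) = 4 - (c + 6) = 4 - (6 + c) = 4 + (-6 - c) = -2 - c)
v(r, q) = (q + r)*(12 + q + r) (v(r, q) = (q + r)*(q + (r + 12)) = (q + r)*(q + (12 + r)) = (q + r)*(12 + q + r))
m = 1/448 (m = 1/((-2 - 1*(-3))² + 15² + 12*(-2 - 1*(-3)) + 12*15 + 2*(-2 - 1*(-3))*15) = 1/((-2 + 3)² + 225 + 12*(-2 + 3) + 180 + 2*(-2 + 3)*15) = 1/(1² + 225 + 12*1 + 180 + 2*1*15) = 1/(1 + 225 + 12 + 180 + 30) = 1/448 ≈ 0.0022321)
((220 + 430)/(-225 - 417))/m = ((220 + 430)/(-225 - 417))/(1/448) = (650/(-642))*448 = (650*(-1/642))*448 = -325/321*448 = -145600/321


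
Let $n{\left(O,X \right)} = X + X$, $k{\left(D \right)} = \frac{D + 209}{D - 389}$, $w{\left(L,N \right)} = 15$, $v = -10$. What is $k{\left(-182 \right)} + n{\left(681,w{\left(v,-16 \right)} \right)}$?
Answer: $\frac{17103}{571} \approx 29.953$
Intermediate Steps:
$k{\left(D \right)} = \frac{209 + D}{-389 + D}$
$n{\left(O,X \right)} = 2 X$
$k{\left(-182 \right)} + n{\left(681,w{\left(v,-16 \right)} \right)} = \frac{209 - 182}{-389 - 182} + 2 \cdot 15 = \frac{1}{-571} \cdot 27 + 30 = \left(- \frac{1}{571}\right) 27 + 30 = - \frac{27}{571} + 30 = \frac{17103}{571}$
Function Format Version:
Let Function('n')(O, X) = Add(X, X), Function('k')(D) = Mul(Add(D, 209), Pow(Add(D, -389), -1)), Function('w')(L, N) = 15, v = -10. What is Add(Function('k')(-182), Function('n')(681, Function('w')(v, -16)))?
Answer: Rational(17103, 571) ≈ 29.953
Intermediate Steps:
Function('k')(D) = Mul(Pow(Add(-389, D), -1), Add(209, D)) (Function('k')(D) = Mul(Add(209, D), Pow(Add(-389, D), -1)) = Mul(Pow(Add(-389, D), -1), Add(209, D)))
Function('n')(O, X) = Mul(2, X)
Add(Function('k')(-182), Function('n')(681, Function('w')(v, -16))) = Add(Mul(Pow(Add(-389, -182), -1), Add(209, -182)), Mul(2, 15)) = Add(Mul(Pow(-571, -1), 27), 30) = Add(Mul(Rational(-1, 571), 27), 30) = Add(Rational(-27, 571), 30) = Rational(17103, 571)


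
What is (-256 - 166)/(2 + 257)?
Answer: -422/259 ≈ -1.6293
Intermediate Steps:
(-256 - 166)/(2 + 257) = -422/259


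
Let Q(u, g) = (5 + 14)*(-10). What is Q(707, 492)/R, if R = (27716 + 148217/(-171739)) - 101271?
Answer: 16315205/6316205181 ≈ 0.0025831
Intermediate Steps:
Q(u, g) = -190 (Q(u, g) = 19*(-10) = -190)
R = -12632410362/171739 (R = (27716 + 148217*(-1/171739)) - 101271 = (27716 - 148217/171739) - 101271 = 4759769907/171739 - 101271 = -12632410362/171739 ≈ -73556.)
Q(707, 492)/R = -190/(-12632410362/171739) = -190*(-171739/12632410362) = 16315205/6316205181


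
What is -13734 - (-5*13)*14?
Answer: -12824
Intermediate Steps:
-13734 - (-5*13)*14 = -13734 - (-65)*14 = -13734 - 1*(-910) = -13734 + 910 = -12824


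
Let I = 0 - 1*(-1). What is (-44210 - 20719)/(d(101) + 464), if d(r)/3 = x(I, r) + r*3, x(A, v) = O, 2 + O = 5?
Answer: -64929/1382 ≈ -46.982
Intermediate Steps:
O = 3 (O = -2 + 5 = 3)
I = 1 (I = 0 + 1 = 1)
x(A, v) = 3
d(r) = 9 + 9*r (d(r) = 3*(3 + r*3) = 3*(3 + 3*r) = 9 + 9*r)
(-44210 - 20719)/(d(101) + 464) = (-44210 - 20719)/((9 + 9*101) + 464) = -64929/((9 + 909) + 464) = -64929/(918 + 464) = -64929/1382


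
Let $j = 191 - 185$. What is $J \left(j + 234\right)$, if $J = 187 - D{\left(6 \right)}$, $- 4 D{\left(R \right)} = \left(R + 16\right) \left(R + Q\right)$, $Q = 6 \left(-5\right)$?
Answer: $13200$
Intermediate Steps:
$j = 6$ ($j = 191 - 185 = 6$)
$Q = -30$
$D{\left(R \right)} = - \frac{\left(-30 + R\right) \left(16 + R\right)}{4}$ ($D{\left(R \right)} = - \frac{\left(R + 16\right) \left(R - 30\right)}{4} = - \frac{\left(16 + R\right) \left(-30 + R\right)}{4} = - \frac{\left(-30 + R\right) \left(16 + R\right)}{4}$)
$J = 55$ ($J = 187 - \left(120 - \frac{6^{2}}{4} + \frac{7}{2} \cdot 6\right) = 187 - \left(120 - 9 + 21\right) = 187 - 132 = 55$)
$J \left(j + 234\right) = 55 \left(6 + 234\right) = 55 \cdot 240 = 13200$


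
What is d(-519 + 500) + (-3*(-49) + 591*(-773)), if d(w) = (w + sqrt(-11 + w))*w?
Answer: -456335 - 19*I*sqrt(30) ≈ -4.5634e+5 - 104.07*I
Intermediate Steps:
d(w) = w*(w + sqrt(-11 + w))
d(-519 + 500) + (-3*(-49) + 591*(-773)) = (-519 + 500)*((-519 + 500) + sqrt(-11 + (-519 + 500))) + (-3*(-49) + 591*(-773)) = -19*(-19 + sqrt(-11 - 19)) + (147 - 456843) = -19*(-19 + sqrt(-30)) - 456696 = -19*(-19 + I*sqrt(30)) - 456696 = (361 - 19*I*sqrt(30)) - 456696 = -456335 - 19*I*sqrt(30)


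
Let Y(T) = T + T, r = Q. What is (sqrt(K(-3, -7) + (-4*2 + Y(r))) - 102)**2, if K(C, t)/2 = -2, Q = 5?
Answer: (102 - I*sqrt(2))**2 ≈ 10402.0 - 288.5*I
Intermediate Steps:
K(C, t) = -4 (K(C, t) = 2*(-2) = -4)
r = 5
Y(T) = 2*T
(sqrt(K(-3, -7) + (-4*2 + Y(r))) - 102)**2 = (sqrt(-4 + (-4*2 + 2*5)) - 102)**2 = (sqrt(-4 + (-8 + 10)) - 102)**2 = (sqrt(-4 + 2) - 102)**2 = (sqrt(-2) - 102)**2 = (I*sqrt(2) - 102)**2 = (-102 + I*sqrt(2))**2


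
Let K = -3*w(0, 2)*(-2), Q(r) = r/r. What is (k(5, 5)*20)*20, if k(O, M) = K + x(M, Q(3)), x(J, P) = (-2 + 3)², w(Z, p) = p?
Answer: 5200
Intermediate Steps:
Q(r) = 1
x(J, P) = 1 (x(J, P) = 1² = 1)
K = 12 (K = -3*2*(-2) = -6*(-2) = 12)
k(O, M) = 13 (k(O, M) = 12 + 1 = 13)
(k(5, 5)*20)*20 = (13*20)*20 = 260*20 = 5200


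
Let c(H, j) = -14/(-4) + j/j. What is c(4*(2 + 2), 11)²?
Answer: 81/4 ≈ 20.250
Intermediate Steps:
c(H, j) = 9/2 (c(H, j) = -14*(-¼) + 1 = 7/2 + 1 = 9/2)
c(4*(2 + 2), 11)² = (9/2)² = 81/4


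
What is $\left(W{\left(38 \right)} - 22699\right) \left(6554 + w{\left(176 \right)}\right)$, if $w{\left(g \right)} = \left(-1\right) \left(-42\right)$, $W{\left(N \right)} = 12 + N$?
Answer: $-149392804$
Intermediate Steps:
$w{\left(g \right)} = 42$
$\left(W{\left(38 \right)} - 22699\right) \left(6554 + w{\left(176 \right)}\right) = \left(\left(12 + 38\right) - 22699\right) \left(6554 + 42\right) = \left(50 - 22699\right) 6596 = \left(-22649\right) 6596 = -149392804$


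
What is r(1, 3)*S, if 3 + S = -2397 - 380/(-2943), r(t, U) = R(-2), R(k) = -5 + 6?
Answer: -7062820/2943 ≈ -2399.9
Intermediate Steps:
R(k) = 1
r(t, U) = 1
S = -7062820/2943 (S = -3 + (-2397 - 380/(-2943)) = -3 + (-2397 - 380*(-1)/2943) = -3 + (-2397 - 1*(-380/2943)) = -3 + (-2397 + 380/2943) = -3 - 7053991/2943 = -7062820/2943 ≈ -2399.9)
r(1, 3)*S = 1*(-7062820/2943) = -7062820/2943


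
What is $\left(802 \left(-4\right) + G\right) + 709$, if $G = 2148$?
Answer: $-351$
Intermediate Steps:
$\left(802 \left(-4\right) + G\right) + 709 = \left(802 \left(-4\right) + 2148\right) + 709 = \left(-3208 + 2148\right) + 709 = -1060 + 709 = -351$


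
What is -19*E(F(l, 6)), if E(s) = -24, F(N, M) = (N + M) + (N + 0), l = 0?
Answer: 456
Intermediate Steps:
F(N, M) = M + 2*N (F(N, M) = (M + N) + N = M + 2*N)
-19*E(F(l, 6)) = -19*(-24) = 456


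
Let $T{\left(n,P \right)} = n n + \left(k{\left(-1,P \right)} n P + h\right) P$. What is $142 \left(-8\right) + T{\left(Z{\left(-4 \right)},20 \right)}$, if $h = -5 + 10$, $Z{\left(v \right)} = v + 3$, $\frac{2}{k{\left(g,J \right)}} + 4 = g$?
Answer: $-875$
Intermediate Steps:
$k{\left(g,J \right)} = \frac{2}{-4 + g}$
$Z{\left(v \right)} = 3 + v$
$h = 5$
$T{\left(n,P \right)} = n^{2} + P \left(5 - \frac{2 P n}{5}\right)$ ($T{\left(n,P \right)} = n n + \left(\frac{2}{-4 - 1} n P + 5\right) P = n^{2} + \left(\frac{2}{-5} n P + 5\right) P = n^{2} + \left(2 \left(- \frac{1}{5}\right) n P + 5\right) P = n^{2} + \left(- \frac{2 n}{5} P + 5\right) P = n^{2} + \left(- \frac{2 P n}{5} + 5\right) P = n^{2} + \left(5 - \frac{2 P n}{5}\right) P = n^{2} + P \left(5 - \frac{2 P n}{5}\right)$)
$142 \left(-8\right) + T{\left(Z{\left(-4 \right)},20 \right)} = 142 \left(-8\right) + \left(\left(3 - 4\right)^{2} + 5 \cdot 20 - \frac{2 \left(3 - 4\right) 20^{2}}{5}\right) = -1136 + \left(\left(-1\right)^{2} + 100 - \left(- \frac{2}{5}\right) 400\right) = -1136 + \left(1 + 100 + 160\right) = -1136 + 261 = -875$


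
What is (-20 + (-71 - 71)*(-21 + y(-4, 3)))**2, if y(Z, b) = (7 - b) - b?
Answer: 7952400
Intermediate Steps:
y(Z, b) = 7 - 2*b
(-20 + (-71 - 71)*(-21 + y(-4, 3)))**2 = (-20 + (-71 - 71)*(-21 + (7 - 2*3)))**2 = (-20 - 142*(-21 + (7 - 6)))**2 = (-20 - 142*(-21 + 1))**2 = (-20 - 142*(-20))**2 = (-20 + 2840)**2 = 2820**2 = 7952400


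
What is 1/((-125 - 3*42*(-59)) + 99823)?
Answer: 1/107132 ≈ 9.3343e-6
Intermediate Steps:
1/((-125 - 3*42*(-59)) + 99823) = 1/((-125 - 126*(-59)) + 99823) = 1/((-125 + 7434) + 99823) = 1/(7309 + 99823) = 1/107132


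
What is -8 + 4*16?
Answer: 56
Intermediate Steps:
-8 + 4*16 = -8 + 64 = 56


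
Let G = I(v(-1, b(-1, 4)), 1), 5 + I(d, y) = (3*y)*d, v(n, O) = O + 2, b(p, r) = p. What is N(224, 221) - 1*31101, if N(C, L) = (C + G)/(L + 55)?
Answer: -1430609/46 ≈ -31100.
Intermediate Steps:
v(n, O) = 2 + O
I(d, y) = -5 + 3*d*y (I(d, y) = -5 + (3*y)*d = -5 + 3*d*y)
G = -2 (G = -5 + 3*(2 - 1)*1 = -5 + 3*1*1 = -5 + 3 = -2)
N(C, L) = (-2 + C)/(55 + L) (N(C, L) = (C - 2)/(L + 55) = (-2 + C)/(55 + L))
N(224, 221) - 1*31101 = (-2 + 224)/(55 + 221) - 1*31101 = 222/276 - 31101 = (1/276)*222 - 31101 = 37/46 - 31101 = -1430609/46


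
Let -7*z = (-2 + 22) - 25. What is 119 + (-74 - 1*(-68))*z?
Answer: 803/7 ≈ 114.71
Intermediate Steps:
z = 5/7 (z = -((-2 + 22) - 25)/7 = -(20 - 25)/7 = -1/7*(-5) = 5/7 ≈ 0.71429)
119 + (-74 - 1*(-68))*z = 119 + (-74 - 1*(-68))*(5/7) = 119 + (-74 + 68)*(5/7) = 119 - 6*5/7 = 119 - 30/7 = 803/7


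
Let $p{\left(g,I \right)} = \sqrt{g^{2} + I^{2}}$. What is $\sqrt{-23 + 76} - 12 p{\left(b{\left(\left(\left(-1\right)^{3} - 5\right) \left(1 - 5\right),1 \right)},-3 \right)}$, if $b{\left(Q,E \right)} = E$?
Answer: $\sqrt{53} - 12 \sqrt{10} \approx -30.667$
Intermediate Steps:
$p{\left(g,I \right)} = \sqrt{I^{2} + g^{2}}$
$\sqrt{-23 + 76} - 12 p{\left(b{\left(\left(\left(-1\right)^{3} - 5\right) \left(1 - 5\right),1 \right)},-3 \right)} = \sqrt{-23 + 76} - 12 \sqrt{\left(-3\right)^{2} + 1^{2}} = \sqrt{53} - 12 \sqrt{9 + 1} = \sqrt{53} - 12 \sqrt{10}$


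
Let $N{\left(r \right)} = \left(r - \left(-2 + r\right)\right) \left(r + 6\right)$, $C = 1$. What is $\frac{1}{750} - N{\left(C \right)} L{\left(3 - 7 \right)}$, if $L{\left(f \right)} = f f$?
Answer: $- \frac{167999}{750} \approx -224.0$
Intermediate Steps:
$L{\left(f \right)} = f^{2}$
$N{\left(r \right)} = 12 + 2 r$ ($N{\left(r \right)} = 2 \left(6 + r\right) = 12 + 2 r$)
$\frac{1}{750} - N{\left(C \right)} L{\left(3 - 7 \right)} = \frac{1}{750} - \left(12 + 2 \cdot 1\right) \left(3 - 7\right)^{2} = \frac{1}{750} - \left(12 + 2\right) \left(3 - 7\right)^{2} = \frac{1}{750} - 14 \left(3 - 7\right)^{2} = \frac{1}{750} - 14 \left(-4\right)^{2} = \frac{1}{750} - 14 \cdot 16 = \frac{1}{750} - 224 = - \frac{167999}{750}$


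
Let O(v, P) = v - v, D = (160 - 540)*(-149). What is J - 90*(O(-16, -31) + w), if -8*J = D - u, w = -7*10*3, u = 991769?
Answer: 1086349/8 ≈ 1.3579e+5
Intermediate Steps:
w = -210 (w = -70*3 = -210)
D = 56620 (D = -380*(-149) = 56620)
O(v, P) = 0
J = 935149/8 (J = -(56620 - 1*991769)/8 = -(56620 - 991769)/8 = -⅛*(-935149) = 935149/8 ≈ 1.1689e+5)
J - 90*(O(-16, -31) + w) = 935149/8 - 90*(0 - 210) = 935149/8 - 90*(-210) = 935149/8 + 18900 = 1086349/8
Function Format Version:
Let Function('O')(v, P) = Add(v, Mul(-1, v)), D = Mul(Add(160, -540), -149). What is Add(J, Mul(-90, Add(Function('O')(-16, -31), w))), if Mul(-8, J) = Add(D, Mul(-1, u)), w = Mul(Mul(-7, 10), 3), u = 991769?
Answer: Rational(1086349, 8) ≈ 1.3579e+5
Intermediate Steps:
w = -210 (w = Mul(-70, 3) = -210)
D = 56620 (D = Mul(-380, -149) = 56620)
Function('O')(v, P) = 0
J = Rational(935149, 8) (J = Mul(Rational(-1, 8), Add(56620, Mul(-1, 991769))) = Mul(Rational(-1, 8), Add(56620, -991769)) = Mul(Rational(-1, 8), -935149) = Rational(935149, 8) ≈ 1.1689e+5)
Add(J, Mul(-90, Add(Function('O')(-16, -31), w))) = Add(Rational(935149, 8), Mul(-90, Add(0, -210))) = Add(Rational(935149, 8), Mul(-90, -210)) = Add(Rational(935149, 8), 18900) = Rational(1086349, 8)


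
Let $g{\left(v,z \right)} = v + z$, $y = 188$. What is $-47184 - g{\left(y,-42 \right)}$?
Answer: $-47330$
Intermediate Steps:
$-47184 - g{\left(y,-42 \right)} = -47184 - \left(188 - 42\right) = -47184 - 146 = -47330$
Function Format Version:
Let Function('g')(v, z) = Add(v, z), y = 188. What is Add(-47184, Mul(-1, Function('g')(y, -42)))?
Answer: -47330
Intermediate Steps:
Add(-47184, Mul(-1, Function('g')(y, -42))) = Add(-47184, Mul(-1, Add(188, -42))) = Add(-47184, Mul(-1, 146)) = Add(-47184, -146) = -47330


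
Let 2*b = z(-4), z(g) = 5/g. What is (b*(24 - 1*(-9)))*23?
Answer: -3795/8 ≈ -474.38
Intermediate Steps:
b = -5/8 (b = (5/(-4))/2 = (5*(-1/4))/2 = (1/2)*(-5/4) = -5/8 ≈ -0.62500)
(b*(24 - 1*(-9)))*23 = -5*(24 - 1*(-9))/8*23 = -5*(24 + 9)/8*23 = -5/8*33*23 = -165/8*23 = -3795/8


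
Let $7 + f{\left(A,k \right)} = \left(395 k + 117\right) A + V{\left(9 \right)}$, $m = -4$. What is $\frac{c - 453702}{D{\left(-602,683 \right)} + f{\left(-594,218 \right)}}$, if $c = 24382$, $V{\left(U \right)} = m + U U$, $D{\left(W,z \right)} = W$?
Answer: $\frac{42932}{5121937} \approx 0.008382$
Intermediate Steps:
$V{\left(U \right)} = -4 + U^{2}$ ($V{\left(U \right)} = -4 + U U = -4 + U^{2}$)
$f{\left(A,k \right)} = 70 + A \left(117 + 395 k\right)$ ($f{\left(A,k \right)} = -7 - \left(4 - 81 - \left(395 k + 117\right) A\right) = -7 + \left(\left(117 + 395 k\right) A + \left(-4 + 81\right)\right) = -7 + \left(A \left(117 + 395 k\right) + 77\right) = -7 + \left(77 + A \left(117 + 395 k\right)\right) = 70 + A \left(117 + 395 k\right)$)
$\frac{c - 453702}{D{\left(-602,683 \right)} + f{\left(-594,218 \right)}} = \frac{24382 - 453702}{-602 + \left(70 + 117 \left(-594\right) + 395 \left(-594\right) 218\right)} = - \frac{429320}{-602 - 51218768} = - \frac{429320}{-51219370} = \left(-429320\right) \left(- \frac{1}{51219370}\right) = \frac{42932}{5121937}$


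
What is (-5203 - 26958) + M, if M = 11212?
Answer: -20949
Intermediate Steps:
(-5203 - 26958) + M = (-5203 - 26958) + 11212 = -32161 + 11212 = -20949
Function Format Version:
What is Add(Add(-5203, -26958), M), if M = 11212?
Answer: -20949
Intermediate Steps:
Add(Add(-5203, -26958), M) = Add(Add(-5203, -26958), 11212) = Add(-32161, 11212) = -20949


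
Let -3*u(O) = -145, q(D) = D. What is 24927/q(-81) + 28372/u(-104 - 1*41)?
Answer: 1093327/3915 ≈ 279.27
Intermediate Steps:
u(O) = 145/3 (u(O) = -1/3*(-145) = 145/3)
24927/q(-81) + 28372/u(-104 - 1*41) = 24927/(-81) + 28372/(145/3) = 24927*(-1/81) + 28372*(3/145) = -8309/27 + 85116/145 = 1093327/3915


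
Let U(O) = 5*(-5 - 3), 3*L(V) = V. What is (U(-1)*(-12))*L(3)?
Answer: 480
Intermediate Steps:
L(V) = V/3
U(O) = -40 (U(O) = 5*(-8) = -40)
(U(-1)*(-12))*L(3) = (-40*(-12))*((⅓)*3) = 480*1 = 480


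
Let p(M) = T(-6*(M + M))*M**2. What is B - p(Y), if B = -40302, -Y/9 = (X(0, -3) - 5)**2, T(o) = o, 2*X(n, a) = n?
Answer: -136727802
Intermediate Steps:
X(n, a) = n/2
Y = -225 (Y = -9*((1/2)*0 - 5)**2 = -9*(0 - 5)**2 = -9*(-5)**2 = -9*25 = -225)
p(M) = -12*M**3 (p(M) = (-6*(M + M))*M**2 = (-12*M)*M**2 = -12*M**3)
B - p(Y) = -40302 - (-12)*(-225)**3 = -40302 - (-12)*(-11390625) = -40302 - 1*136687500 = -40302 - 136687500 = -136727802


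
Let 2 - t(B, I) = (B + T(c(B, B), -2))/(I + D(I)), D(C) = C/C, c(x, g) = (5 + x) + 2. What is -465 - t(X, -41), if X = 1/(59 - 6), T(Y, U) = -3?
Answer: -494941/1060 ≈ -466.93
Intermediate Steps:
c(x, g) = 7 + x
X = 1/53 ≈ 0.018868
D(C) = 1
t(B, I) = 2 - (-3 + B)/(1 + I) (t(B, I) = 2 - (B - 3)/(I + 1) = 2 - (-3 + B)/(1 + I))
-465 - t(X, -41) = -465 - (5 - 1*1/53 + 2*(-41))/(1 - 41) = -465 - (5 - 1/53 - 82)/(-40) = -465 - (-1)*(-4082)/(40*53) = -465 - 1*2041/1060 = -465 - 2041/1060 = -494941/1060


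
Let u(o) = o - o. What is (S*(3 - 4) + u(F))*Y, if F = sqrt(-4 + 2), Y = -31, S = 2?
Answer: 62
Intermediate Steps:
F = I*sqrt(2) (F = sqrt(-2) = I*sqrt(2) ≈ 1.4142*I)
u(o) = 0
(S*(3 - 4) + u(F))*Y = (2*(3 - 4) + 0)*(-31) = (2*(-1) + 0)*(-31) = (-2 + 0)*(-31) = -2*(-31) = 62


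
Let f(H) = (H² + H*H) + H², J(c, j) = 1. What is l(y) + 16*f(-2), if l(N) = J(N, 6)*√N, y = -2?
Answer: 192 + I*√2 ≈ 192.0 + 1.4142*I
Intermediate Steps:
l(N) = √N (l(N) = 1*√N = √N)
f(H) = 3*H² (f(H) = (H² + H²) + H² = 2*H² + H² = 3*H²)
l(y) + 16*f(-2) = √(-2) + 16*(3*(-2)²) = I*√2 + 16*(3*4) = I*√2 + 16*12 = I*√2 + 192 = 192 + I*√2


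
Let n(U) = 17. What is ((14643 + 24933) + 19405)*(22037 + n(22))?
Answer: 1300766974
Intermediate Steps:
((14643 + 24933) + 19405)*(22037 + n(22)) = ((14643 + 24933) + 19405)*(22037 + 17) = (39576 + 19405)*22054 = 58981*22054 = 1300766974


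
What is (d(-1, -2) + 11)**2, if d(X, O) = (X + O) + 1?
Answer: 81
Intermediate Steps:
d(X, O) = 1 + O + X (d(X, O) = (O + X) + 1 = 1 + O + X)
(d(-1, -2) + 11)**2 = ((1 - 2 - 1) + 11)**2 = (-2 + 11)**2 = 9**2 = 81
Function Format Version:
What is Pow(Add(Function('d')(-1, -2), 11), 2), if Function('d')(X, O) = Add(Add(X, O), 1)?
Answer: 81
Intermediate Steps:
Function('d')(X, O) = Add(1, O, X) (Function('d')(X, O) = Add(Add(O, X), 1) = Add(1, O, X))
Pow(Add(Function('d')(-1, -2), 11), 2) = Pow(Add(Add(1, -2, -1), 11), 2) = Pow(Add(-2, 11), 2) = Pow(9, 2) = 81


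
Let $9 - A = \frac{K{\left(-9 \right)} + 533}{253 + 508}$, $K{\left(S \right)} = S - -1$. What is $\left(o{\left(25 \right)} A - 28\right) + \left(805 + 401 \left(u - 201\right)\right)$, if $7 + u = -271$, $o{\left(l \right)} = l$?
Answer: $- \frac{145422722}{761} \approx -1.9109 \cdot 10^{5}$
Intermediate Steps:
$K{\left(S \right)} = 1 + S$ ($K{\left(S \right)} = S + 1 = 1 + S$)
$u = -278$ ($u = -7 - 271 = -278$)
$A = \frac{6324}{761}$ ($A = 9 - \frac{\left(1 - 9\right) + 533}{253 + 508} = 9 - \frac{-8 + 533}{761} = 9 - 525 \cdot \frac{1}{761} = 9 - \frac{525}{761} = \frac{6324}{761} \approx 8.3101$)
$\left(o{\left(25 \right)} A - 28\right) + \left(805 + 401 \left(u - 201\right)\right) = \left(25 \cdot \frac{6324}{761} - 28\right) + \left(805 + 401 \left(-278 - 201\right)\right) = \left(\frac{158100}{761} - 28\right) + \left(805 + 401 \left(-479\right)\right) = \frac{136792}{761} + \left(805 - 192079\right) = \frac{136792}{761} - 191274 = - \frac{145422722}{761}$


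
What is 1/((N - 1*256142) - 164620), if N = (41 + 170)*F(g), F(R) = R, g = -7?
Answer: -1/422239 ≈ -2.3683e-6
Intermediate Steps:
N = -1477 (N = (41 + 170)*(-7) = 211*(-7) = -1477)
1/((N - 1*256142) - 164620) = 1/((-1477 - 1*256142) - 164620) = 1/((-1477 - 256142) - 164620) = 1/(-257619 - 164620) = 1/(-422239) = -1/422239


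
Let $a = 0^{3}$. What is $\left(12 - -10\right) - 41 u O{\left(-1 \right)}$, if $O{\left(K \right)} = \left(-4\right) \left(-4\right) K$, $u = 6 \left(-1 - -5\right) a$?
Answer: $22$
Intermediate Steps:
$a = 0$
$u = 0$ ($u = 6 \left(-1 - -5\right) 0 = 6 \left(-1 + 5\right) 0 = 6 \cdot 4 \cdot 0 = 24 \cdot 0 = 0$)
$O{\left(K \right)} = 16 K$
$\left(12 - -10\right) - 41 u O{\left(-1 \right)} = \left(12 - -10\right) - 41 \cdot 0 \cdot 16 \left(-1\right) = \left(12 + 10\right) - 41 \cdot 0 \left(-16\right) = 22 - 0 = 22 + 0 = 22$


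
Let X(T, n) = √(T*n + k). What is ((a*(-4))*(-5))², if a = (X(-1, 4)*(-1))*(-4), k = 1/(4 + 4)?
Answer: -24800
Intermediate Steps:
k = ⅛ (k = 1/8 = ⅛ ≈ 0.12500)
X(T, n) = √(⅛ + T*n) (X(T, n) = √(T*n + ⅛) = √(⅛ + T*n))
a = I*√62 (a = ((√(2 + 16*(-1)*4)/4)*(-1))*(-4) = ((√(2 - 64)/4)*(-1))*(-4) = ((√(-62)/4)*(-1))*(-4) = (((I*√62)/4)*(-1))*(-4) = ((I*√62/4)*(-1))*(-4) = -I*√62/4*(-4) = I*√62 ≈ 7.874*I)
((a*(-4))*(-5))² = (((I*√62)*(-4))*(-5))² = (-4*I*√62*(-5))² = (20*I*√62)² = -24800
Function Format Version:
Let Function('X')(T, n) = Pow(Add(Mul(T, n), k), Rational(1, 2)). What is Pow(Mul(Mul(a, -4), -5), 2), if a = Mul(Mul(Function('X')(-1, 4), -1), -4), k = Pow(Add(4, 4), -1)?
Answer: -24800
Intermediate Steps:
k = Rational(1, 8) (k = Pow(8, -1) = Rational(1, 8) ≈ 0.12500)
Function('X')(T, n) = Pow(Add(Rational(1, 8), Mul(T, n)), Rational(1, 2)) (Function('X')(T, n) = Pow(Add(Mul(T, n), Rational(1, 8)), Rational(1, 2)) = Pow(Add(Rational(1, 8), Mul(T, n)), Rational(1, 2)))
a = Mul(I, Pow(62, Rational(1, 2))) (a = Mul(Mul(Mul(Rational(1, 4), Pow(Add(2, Mul(16, -1, 4)), Rational(1, 2))), -1), -4) = Mul(Mul(Mul(Rational(1, 4), Pow(Add(2, -64), Rational(1, 2))), -1), -4) = Mul(Mul(Mul(Rational(1, 4), Pow(-62, Rational(1, 2))), -1), -4) = Mul(Mul(Mul(Rational(1, 4), Mul(I, Pow(62, Rational(1, 2)))), -1), -4) = Mul(Mul(Mul(Rational(1, 4), I, Pow(62, Rational(1, 2))), -1), -4) = Mul(Mul(Rational(-1, 4), I, Pow(62, Rational(1, 2))), -4) = Mul(I, Pow(62, Rational(1, 2))) ≈ Mul(7.8740, I))
Pow(Mul(Mul(a, -4), -5), 2) = Pow(Mul(Mul(Mul(I, Pow(62, Rational(1, 2))), -4), -5), 2) = Pow(Mul(Mul(-4, I, Pow(62, Rational(1, 2))), -5), 2) = Pow(Mul(20, I, Pow(62, Rational(1, 2))), 2) = -24800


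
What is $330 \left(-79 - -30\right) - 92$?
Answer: $-16262$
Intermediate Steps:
$330 \left(-79 - -30\right) - 92 = 330 \left(-79 + 30\right) - 92 = 330 \left(-49\right) - 92 = -16170 - 92 = -16262$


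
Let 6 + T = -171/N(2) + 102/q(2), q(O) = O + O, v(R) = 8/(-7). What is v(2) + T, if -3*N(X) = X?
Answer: 1924/7 ≈ 274.86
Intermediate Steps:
N(X) = -X/3
v(R) = -8/7 (v(R) = 8*(-⅐) = -8/7)
q(O) = 2*O
T = 276 (T = -6 + (-171/((-⅓*2)) + 102/((2*2))) = -6 + (-171/(-⅔) + 102/4) = -6 + (-171*(-3/2) + 102*(¼)) = -6 + (513/2 + 51/2) = -6 + 282 = 276)
v(2) + T = -8/7 + 276 = 1924/7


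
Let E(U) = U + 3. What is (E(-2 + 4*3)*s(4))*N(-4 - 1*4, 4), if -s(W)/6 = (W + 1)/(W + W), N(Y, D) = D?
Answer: -195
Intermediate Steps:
E(U) = 3 + U
s(W) = -3*(1 + W)/W (s(W) = -6*(W + 1)/(W + W) = -6*(1 + W)/(2*W) = -6*(1 + W)*1/(2*W) = -3*(1 + W)/W)
(E(-2 + 4*3)*s(4))*N(-4 - 1*4, 4) = ((3 + (-2 + 4*3))*(-3 - 3/4))*4 = ((3 + (-2 + 12))*(-3 - 3*¼))*4 = ((3 + 10)*(-3 - ¾))*4 = (13*(-15/4))*4 = -195/4*4 = -195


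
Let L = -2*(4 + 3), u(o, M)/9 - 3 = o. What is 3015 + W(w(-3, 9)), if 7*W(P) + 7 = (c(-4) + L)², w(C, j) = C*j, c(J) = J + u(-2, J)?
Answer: 21179/7 ≈ 3025.6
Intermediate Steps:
u(o, M) = 27 + 9*o
c(J) = 9 + J (c(J) = J + (27 + 9*(-2)) = J + (27 - 18) = J + 9 = 9 + J)
L = -14 (L = -2*7 = -14)
W(P) = 74/7 (W(P) = -1 + ((9 - 4) - 14)²/7 = -1 + (5 - 14)²/7 = -1 + (⅐)*(-9)² = -1 + (⅐)*81 = -1 + 81/7 = 74/7)
3015 + W(w(-3, 9)) = 3015 + 74/7 = 21179/7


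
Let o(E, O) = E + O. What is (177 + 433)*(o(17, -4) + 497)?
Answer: 311100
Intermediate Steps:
(177 + 433)*(o(17, -4) + 497) = (177 + 433)*((17 - 4) + 497) = 610*(13 + 497) = 610*510 = 311100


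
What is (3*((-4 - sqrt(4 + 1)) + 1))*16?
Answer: -144 - 48*sqrt(5) ≈ -251.33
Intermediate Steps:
(3*((-4 - sqrt(4 + 1)) + 1))*16 = (3*((-4 - sqrt(5)) + 1))*16 = (3*(-3 - sqrt(5)))*16 = (-9 - 3*sqrt(5))*16 = -144 - 48*sqrt(5)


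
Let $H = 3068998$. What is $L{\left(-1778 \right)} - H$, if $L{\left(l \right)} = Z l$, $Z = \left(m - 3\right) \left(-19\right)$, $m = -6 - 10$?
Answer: $-3710856$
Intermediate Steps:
$m = -16$ ($m = -6 - 10 = -16$)
$Z = 361$ ($Z = \left(-16 - 3\right) \left(-19\right) = \left(-19\right) \left(-19\right) = 361$)
$L{\left(l \right)} = 361 l$
$L{\left(-1778 \right)} - H = 361 \left(-1778\right) - 3068998 = -641858 - 3068998 = -3710856$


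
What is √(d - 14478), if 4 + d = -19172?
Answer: I*√33654 ≈ 183.45*I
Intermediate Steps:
d = -19176 (d = -4 - 19172 = -19176)
√(d - 14478) = √(-19176 - 14478) = √(-33654) = I*√33654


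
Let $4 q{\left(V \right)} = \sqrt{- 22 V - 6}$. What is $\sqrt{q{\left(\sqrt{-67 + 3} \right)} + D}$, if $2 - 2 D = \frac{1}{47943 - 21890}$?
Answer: $\frac{\sqrt{2714983130 + 678758809 \sqrt{2} \sqrt{-3 - 88 i}}}{52106} \approx 1.9212 - 0.62084 i$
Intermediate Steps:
$D = \frac{52105}{52106}$ ($D = 1 - \frac{1}{2 \left(47943 - 21890\right)} = 1 - \frac{1}{2 \cdot 26053} = 1 - \frac{1}{52106} = \frac{52105}{52106} \approx 0.99998$)
$q{\left(V \right)} = \frac{\sqrt{-6 - 22 V}}{4}$ ($q{\left(V \right)} = \frac{\sqrt{- 22 V - 6}}{4} = \frac{\sqrt{-6 - 22 V}}{4}$)
$\sqrt{q{\left(\sqrt{-67 + 3} \right)} + D} = \sqrt{\frac{\sqrt{-6 - 22 \sqrt{-67 + 3}}}{4} + \frac{52105}{52106}} = \sqrt{\frac{\sqrt{-6 - 22 \sqrt{-64}}}{4} + \frac{52105}{52106}} = \sqrt{\frac{\sqrt{-6 - 22 \cdot 8 i}}{4} + \frac{52105}{52106}} = \sqrt{\frac{\sqrt{-6 - 176 i}}{4} + \frac{52105}{52106}} = \sqrt{\frac{52105}{52106} + \frac{\sqrt{-6 - 176 i}}{4}}$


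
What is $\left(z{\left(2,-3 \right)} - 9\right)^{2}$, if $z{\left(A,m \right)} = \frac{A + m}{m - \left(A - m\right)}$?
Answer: $\frac{5041}{64} \approx 78.766$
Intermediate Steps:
$z{\left(A,m \right)} = \frac{A + m}{- A + 2 m}$
$\left(z{\left(2,-3 \right)} - 9\right)^{2} = \left(\frac{2 - 3}{\left(-1\right) 2 + 2 \left(-3\right)} - 9\right)^{2} = \left(\frac{1}{-2 - 6} \left(-1\right) - 9\right)^{2} = \left(\frac{1}{-8} \left(-1\right) - 9\right)^{2} = \left(\left(- \frac{1}{8}\right) \left(-1\right) - 9\right)^{2} = \left(\frac{1}{8} - 9\right)^{2} = \left(- \frac{71}{8}\right)^{2} = \frac{5041}{64}$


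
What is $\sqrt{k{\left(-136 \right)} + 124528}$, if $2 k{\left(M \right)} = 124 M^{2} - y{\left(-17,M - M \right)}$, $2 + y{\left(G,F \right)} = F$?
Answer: $\sqrt{1271281} \approx 1127.5$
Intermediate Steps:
$y{\left(G,F \right)} = -2 + F$
$k{\left(M \right)} = 1 + 62 M^{2}$ ($k{\left(M \right)} = \frac{124 M^{2} - \left(-2 + \left(M - M\right)\right)}{2} = \frac{124 M^{2} - \left(-2 + 0\right)}{2} = \frac{124 M^{2} - -2}{2} = \frac{124 M^{2} + 2}{2} = \frac{2 + 124 M^{2}}{2} = 1 + 62 M^{2}$)
$\sqrt{k{\left(-136 \right)} + 124528} = \sqrt{\left(1 + 62 \left(-136\right)^{2}\right) + 124528} = \sqrt{\left(1 + 62 \cdot 18496\right) + 124528} = \sqrt{\left(1 + 1146752\right) + 124528} = \sqrt{1146753 + 124528} = \sqrt{1271281}$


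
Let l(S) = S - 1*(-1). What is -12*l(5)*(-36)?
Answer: 2592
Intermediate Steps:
l(S) = 1 + S (l(S) = S + 1 = 1 + S)
-12*l(5)*(-36) = -12*(1 + 5)*(-36) = -12*6*(-36) = -72*(-36) = 2592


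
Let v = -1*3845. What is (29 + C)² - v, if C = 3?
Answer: 4869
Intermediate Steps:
v = -3845
(29 + C)² - v = (29 + 3)² - 1*(-3845) = 32² + 3845 = 1024 + 3845 = 4869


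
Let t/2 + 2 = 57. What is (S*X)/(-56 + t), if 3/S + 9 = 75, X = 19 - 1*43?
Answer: -2/99 ≈ -0.020202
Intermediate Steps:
t = 110 (t = -4 + 2*57 = -4 + 114 = 110)
X = -24 (X = 19 - 43 = -24)
S = 1/22 (S = 3/(-9 + 75) = 3/66 = 3*(1/66) = 1/22 ≈ 0.045455)
(S*X)/(-56 + t) = ((1/22)*(-24))/(-56 + 110) = -12/11/54 = -12/11*1/54 = -2/99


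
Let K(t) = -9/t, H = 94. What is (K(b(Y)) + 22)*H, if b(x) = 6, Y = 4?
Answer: 1927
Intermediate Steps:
(K(b(Y)) + 22)*H = (-9/6 + 22)*94 = (-9*1/6 + 22)*94 = (-3/2 + 22)*94 = (41/2)*94 = 1927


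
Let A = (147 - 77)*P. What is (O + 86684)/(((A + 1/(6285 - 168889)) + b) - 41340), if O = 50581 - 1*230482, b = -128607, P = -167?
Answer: 15157457068/29534902749 ≈ 0.51320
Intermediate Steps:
A = -11690 (A = (147 - 77)*(-167) = 70*(-167) = -11690)
O = -179901 (O = 50581 - 230482 = -179901)
(O + 86684)/(((A + 1/(6285 - 168889)) + b) - 41340) = (-179901 + 86684)/(((-11690 + 1/(6285 - 168889)) - 128607) - 41340) = -93217/(((-11690 + 1/(-162604)) - 128607) - 41340) = -93217/(((-11690 - 1/162604) - 128607) - 41340) = -93217/((-1900840761/162604 - 128607) - 41340) = -93217/(-22812853389/162604 - 41340) = -93217/(-29534902749/162604) = -93217*(-162604/29534902749) = 15157457068/29534902749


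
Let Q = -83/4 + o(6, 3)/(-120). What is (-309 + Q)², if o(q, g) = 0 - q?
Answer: 10870209/100 ≈ 1.0870e+5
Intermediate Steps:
o(q, g) = -q
Q = -207/10 (Q = -83/4 - 1*6/(-120) = -83*¼ - 6*(-1/120) = -83/4 + 1/20 = -207/10 ≈ -20.700)
(-309 + Q)² = (-309 - 207/10)² = (-3297/10)² = 10870209/100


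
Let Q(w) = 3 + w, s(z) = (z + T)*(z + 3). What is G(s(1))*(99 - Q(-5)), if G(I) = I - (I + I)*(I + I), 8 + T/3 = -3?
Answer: -6632064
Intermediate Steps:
T = -33 (T = -24 + 3*(-3) = -24 - 9 = -33)
s(z) = (-33 + z)*(3 + z) (s(z) = (z - 33)*(z + 3) = (-33 + z)*(3 + z))
G(I) = I - 4*I² (G(I) = I - 2*I*2*I = I - 4*I²)
G(s(1))*(99 - Q(-5)) = ((-99 + 1² - 30*1)*(1 - 4*(-99 + 1² - 30*1)))*(99 - (3 - 5)) = ((-99 + 1 - 30)*(1 - 4*(-99 + 1 - 30)))*(99 - 1*(-2)) = (-128*(1 - 4*(-128)))*(99 + 2) = -128*(1 + 512)*101 = -128*513*101 = -65664*101 = -6632064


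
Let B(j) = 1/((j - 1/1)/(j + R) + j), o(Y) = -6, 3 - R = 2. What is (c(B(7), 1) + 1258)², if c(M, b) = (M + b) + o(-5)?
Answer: 1509089409/961 ≈ 1.5703e+6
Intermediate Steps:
R = 1 (R = 3 - 1*2 = 3 - 2 = 1)
B(j) = 1/(j + (-1 + j)/(1 + j)) (B(j) = 1/((j - 1/1)/(j + 1) + j) = 1/((j - 1*1)/(1 + j) + j) = 1/((j - 1)/(1 + j) + j) = 1/((-1 + j)/(1 + j) + j) = 1/(j + (-1 + j)/(1 + j)))
c(M, b) = -6 + M + b (c(M, b) = (M + b) - 6 = -6 + M + b)
(c(B(7), 1) + 1258)² = ((-6 + (1 + 7)/(-1 + 7² + 2*7) + 1) + 1258)² = ((-6 + 8/(-1 + 49 + 14) + 1) + 1258)² = ((-6 + 8/62 + 1) + 1258)² = ((-6 + (1/62)*8 + 1) + 1258)² = ((-6 + 4/31 + 1) + 1258)² = (-151/31 + 1258)² = (38847/31)² = 1509089409/961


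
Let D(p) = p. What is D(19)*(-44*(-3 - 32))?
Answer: 29260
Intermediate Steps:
D(19)*(-44*(-3 - 32)) = 19*(-44*(-3 - 32)) = 19*(-44*(-35)) = 19*1540 = 29260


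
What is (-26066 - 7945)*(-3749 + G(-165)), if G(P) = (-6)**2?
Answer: 126282843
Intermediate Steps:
G(P) = 36
(-26066 - 7945)*(-3749 + G(-165)) = (-26066 - 7945)*(-3749 + 36) = -34011*(-3713) = 126282843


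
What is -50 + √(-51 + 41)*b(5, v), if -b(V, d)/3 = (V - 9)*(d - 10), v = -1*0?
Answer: -50 - 120*I*√10 ≈ -50.0 - 379.47*I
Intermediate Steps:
v = 0
b(V, d) = -3*(-10 + d)*(-9 + V) (b(V, d) = -3*(V - 9)*(d - 10) = -3*(-9 + V)*(-10 + d) = -3*(-10 + d)*(-9 + V))
-50 + √(-51 + 41)*b(5, v) = -50 + √(-51 + 41)*(-270 + 27*0 + 30*5 - 3*5*0) = -50 + √(-10)*(-270 + 0 + 150 + 0) = -50 + (I*√10)*(-120) = -50 - 120*I*√10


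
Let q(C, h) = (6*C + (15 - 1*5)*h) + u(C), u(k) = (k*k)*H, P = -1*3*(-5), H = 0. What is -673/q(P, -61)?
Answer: 673/520 ≈ 1.2942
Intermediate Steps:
P = 15 (P = -3*(-5) = 15)
u(k) = 0 (u(k) = (k*k)*0 = k**2*0 = 0)
q(C, h) = 6*C + 10*h (q(C, h) = (6*C + (15 - 1*5)*h) + 0 = (6*C + (15 - 5)*h) + 0 = (6*C + 10*h) + 0 = 6*C + 10*h)
-673/q(P, -61) = -673/(6*15 + 10*(-61)) = -673/(90 - 610) = -673/(-520) = -673*(-1/520) = 673/520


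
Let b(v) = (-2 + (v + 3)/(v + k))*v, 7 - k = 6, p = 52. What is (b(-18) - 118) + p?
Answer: -780/17 ≈ -45.882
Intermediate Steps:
k = 1 (k = 7 - 1*6 = 7 - 6 = 1)
b(v) = v*(-2 + (3 + v)/(1 + v)) (b(v) = (-2 + (v + 3)/(v + 1))*v = (-2 + (3 + v)/(1 + v))*v = v*(-2 + (3 + v)/(1 + v)))
(b(-18) - 118) + p = (-18*(1 - 1*(-18))/(1 - 18) - 118) + 52 = (-18*(1 + 18)/(-17) - 118) + 52 = (-18*(-1/17)*19 - 118) + 52 = (342/17 - 118) + 52 = -1664/17 + 52 = -780/17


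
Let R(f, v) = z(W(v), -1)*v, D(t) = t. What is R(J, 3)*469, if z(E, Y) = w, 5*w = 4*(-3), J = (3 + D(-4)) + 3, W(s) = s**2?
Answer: -16884/5 ≈ -3376.8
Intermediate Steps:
J = 2 (J = (3 - 4) + 3 = -1 + 3 = 2)
w = -12/5 (w = (4*(-3))/5 = (1/5)*(-12) = -12/5 ≈ -2.4000)
z(E, Y) = -12/5
R(f, v) = -12*v/5
R(J, 3)*469 = -12/5*3*469 = -36/5*469 = -16884/5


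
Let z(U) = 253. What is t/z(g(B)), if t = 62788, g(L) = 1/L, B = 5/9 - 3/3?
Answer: 5708/23 ≈ 248.17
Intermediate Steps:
B = -4/9 (B = 5*(⅑) - 3*⅓ = 5/9 - 1 = -4/9 ≈ -0.44444)
t/z(g(B)) = 62788/253 = 62788*(1/253) = 5708/23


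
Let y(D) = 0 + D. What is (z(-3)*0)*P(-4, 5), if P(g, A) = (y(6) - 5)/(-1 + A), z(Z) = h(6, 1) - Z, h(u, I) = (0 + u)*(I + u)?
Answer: 0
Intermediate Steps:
y(D) = D
h(u, I) = u*(I + u)
z(Z) = 42 - Z (z(Z) = 6*(1 + 6) - Z = 6*7 - Z = 42 - Z)
P(g, A) = 1/(-1 + A) (P(g, A) = (6 - 5)/(-1 + A) = 1/(-1 + A))
(z(-3)*0)*P(-4, 5) = ((42 - 1*(-3))*0)/(-1 + 5) = ((42 + 3)*0)/4 = (45*0)*(¼) = 0*(¼) = 0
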